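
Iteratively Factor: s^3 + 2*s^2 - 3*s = (s)*(s^2 + 2*s - 3) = s*(s + 3)*(s - 1)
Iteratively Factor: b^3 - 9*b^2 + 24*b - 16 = (b - 1)*(b^2 - 8*b + 16) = (b - 4)*(b - 1)*(b - 4)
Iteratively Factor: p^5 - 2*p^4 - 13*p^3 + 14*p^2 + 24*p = (p + 3)*(p^4 - 5*p^3 + 2*p^2 + 8*p) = (p + 1)*(p + 3)*(p^3 - 6*p^2 + 8*p) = (p - 4)*(p + 1)*(p + 3)*(p^2 - 2*p) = (p - 4)*(p - 2)*(p + 1)*(p + 3)*(p)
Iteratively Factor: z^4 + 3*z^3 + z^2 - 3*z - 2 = (z - 1)*(z^3 + 4*z^2 + 5*z + 2) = (z - 1)*(z + 1)*(z^2 + 3*z + 2) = (z - 1)*(z + 1)*(z + 2)*(z + 1)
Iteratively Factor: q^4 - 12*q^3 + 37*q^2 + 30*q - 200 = (q - 5)*(q^3 - 7*q^2 + 2*q + 40) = (q - 5)*(q - 4)*(q^2 - 3*q - 10) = (q - 5)^2*(q - 4)*(q + 2)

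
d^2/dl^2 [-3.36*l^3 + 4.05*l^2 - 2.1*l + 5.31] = 8.1 - 20.16*l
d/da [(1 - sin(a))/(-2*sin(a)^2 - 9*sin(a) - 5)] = (4*sin(a) + cos(2*a) + 13)*cos(a)/(9*sin(a) - cos(2*a) + 6)^2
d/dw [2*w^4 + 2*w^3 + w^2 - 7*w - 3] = 8*w^3 + 6*w^2 + 2*w - 7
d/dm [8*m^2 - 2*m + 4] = 16*m - 2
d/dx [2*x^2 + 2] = 4*x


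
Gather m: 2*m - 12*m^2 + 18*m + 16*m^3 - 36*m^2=16*m^3 - 48*m^2 + 20*m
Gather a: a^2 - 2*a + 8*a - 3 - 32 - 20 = a^2 + 6*a - 55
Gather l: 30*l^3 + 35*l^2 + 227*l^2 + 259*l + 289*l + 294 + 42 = 30*l^3 + 262*l^2 + 548*l + 336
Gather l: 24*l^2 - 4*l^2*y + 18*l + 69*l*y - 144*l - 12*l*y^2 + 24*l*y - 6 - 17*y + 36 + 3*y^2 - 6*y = l^2*(24 - 4*y) + l*(-12*y^2 + 93*y - 126) + 3*y^2 - 23*y + 30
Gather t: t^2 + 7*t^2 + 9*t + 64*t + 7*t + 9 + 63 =8*t^2 + 80*t + 72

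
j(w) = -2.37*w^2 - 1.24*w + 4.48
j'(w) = -4.74*w - 1.24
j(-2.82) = -10.87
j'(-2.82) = 12.13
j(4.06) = -39.62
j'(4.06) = -20.48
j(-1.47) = 1.18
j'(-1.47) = 5.73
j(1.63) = -3.84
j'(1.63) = -8.97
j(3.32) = -25.76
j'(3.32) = -16.98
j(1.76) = -5.04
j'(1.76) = -9.58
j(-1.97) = -2.27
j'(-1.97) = 8.10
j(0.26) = 4.00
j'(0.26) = -2.47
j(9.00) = -198.65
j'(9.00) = -43.90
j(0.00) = 4.48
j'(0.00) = -1.24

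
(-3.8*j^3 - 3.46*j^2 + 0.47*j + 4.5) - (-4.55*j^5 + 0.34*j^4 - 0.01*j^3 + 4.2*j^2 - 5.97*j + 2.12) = 4.55*j^5 - 0.34*j^4 - 3.79*j^3 - 7.66*j^2 + 6.44*j + 2.38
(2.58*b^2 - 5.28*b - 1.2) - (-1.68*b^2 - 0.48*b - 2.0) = 4.26*b^2 - 4.8*b + 0.8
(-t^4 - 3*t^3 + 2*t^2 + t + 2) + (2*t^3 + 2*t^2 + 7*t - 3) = -t^4 - t^3 + 4*t^2 + 8*t - 1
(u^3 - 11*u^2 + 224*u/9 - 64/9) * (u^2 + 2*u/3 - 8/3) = u^5 - 31*u^4/3 + 134*u^3/9 + 1048*u^2/27 - 640*u/9 + 512/27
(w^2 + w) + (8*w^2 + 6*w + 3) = 9*w^2 + 7*w + 3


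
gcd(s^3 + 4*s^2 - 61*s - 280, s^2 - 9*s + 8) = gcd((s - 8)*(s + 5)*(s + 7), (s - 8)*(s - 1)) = s - 8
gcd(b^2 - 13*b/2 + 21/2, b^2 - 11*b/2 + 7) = b - 7/2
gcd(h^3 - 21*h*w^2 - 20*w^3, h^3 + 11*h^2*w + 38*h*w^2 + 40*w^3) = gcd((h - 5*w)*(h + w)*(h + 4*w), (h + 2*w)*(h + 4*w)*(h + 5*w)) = h + 4*w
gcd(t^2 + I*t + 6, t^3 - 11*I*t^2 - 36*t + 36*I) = t - 2*I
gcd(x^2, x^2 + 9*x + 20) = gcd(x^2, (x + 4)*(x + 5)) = 1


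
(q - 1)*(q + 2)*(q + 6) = q^3 + 7*q^2 + 4*q - 12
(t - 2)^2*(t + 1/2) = t^3 - 7*t^2/2 + 2*t + 2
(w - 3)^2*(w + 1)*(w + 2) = w^4 - 3*w^3 - 7*w^2 + 15*w + 18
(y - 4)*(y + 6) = y^2 + 2*y - 24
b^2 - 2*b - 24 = (b - 6)*(b + 4)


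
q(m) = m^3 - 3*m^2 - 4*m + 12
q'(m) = 3*m^2 - 6*m - 4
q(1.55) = 2.32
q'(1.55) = -6.09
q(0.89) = 6.77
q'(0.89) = -6.96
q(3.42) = 3.23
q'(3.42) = 10.57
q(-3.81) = -71.61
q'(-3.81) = 62.41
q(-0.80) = 12.77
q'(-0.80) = 2.72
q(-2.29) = -6.58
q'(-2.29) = 25.47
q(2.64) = -1.07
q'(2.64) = 1.07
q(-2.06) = -1.23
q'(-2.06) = 21.09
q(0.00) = 12.00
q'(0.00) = -4.00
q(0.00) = 12.00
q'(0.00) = -4.00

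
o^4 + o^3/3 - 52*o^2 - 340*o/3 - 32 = (o - 8)*(o + 1/3)*(o + 2)*(o + 6)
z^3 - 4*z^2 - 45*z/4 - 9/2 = (z - 6)*(z + 1/2)*(z + 3/2)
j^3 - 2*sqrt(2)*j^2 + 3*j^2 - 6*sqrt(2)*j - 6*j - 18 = (j + 3)*(j - 3*sqrt(2))*(j + sqrt(2))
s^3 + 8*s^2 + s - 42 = (s - 2)*(s + 3)*(s + 7)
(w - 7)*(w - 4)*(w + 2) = w^3 - 9*w^2 + 6*w + 56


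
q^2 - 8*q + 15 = (q - 5)*(q - 3)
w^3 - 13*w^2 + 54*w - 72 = (w - 6)*(w - 4)*(w - 3)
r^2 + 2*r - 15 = (r - 3)*(r + 5)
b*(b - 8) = b^2 - 8*b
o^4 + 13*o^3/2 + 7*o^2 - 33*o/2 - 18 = (o - 3/2)*(o + 1)*(o + 3)*(o + 4)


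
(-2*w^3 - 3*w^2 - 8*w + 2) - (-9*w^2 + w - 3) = -2*w^3 + 6*w^2 - 9*w + 5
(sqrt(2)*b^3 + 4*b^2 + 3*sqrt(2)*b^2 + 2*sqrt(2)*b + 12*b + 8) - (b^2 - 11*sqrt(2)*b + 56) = sqrt(2)*b^3 + 3*b^2 + 3*sqrt(2)*b^2 + 12*b + 13*sqrt(2)*b - 48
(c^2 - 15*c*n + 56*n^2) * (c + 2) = c^3 - 15*c^2*n + 2*c^2 + 56*c*n^2 - 30*c*n + 112*n^2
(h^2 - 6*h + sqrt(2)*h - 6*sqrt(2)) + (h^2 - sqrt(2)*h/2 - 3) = 2*h^2 - 6*h + sqrt(2)*h/2 - 6*sqrt(2) - 3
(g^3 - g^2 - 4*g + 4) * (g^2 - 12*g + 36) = g^5 - 13*g^4 + 44*g^3 + 16*g^2 - 192*g + 144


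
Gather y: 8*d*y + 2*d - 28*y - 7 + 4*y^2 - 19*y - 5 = 2*d + 4*y^2 + y*(8*d - 47) - 12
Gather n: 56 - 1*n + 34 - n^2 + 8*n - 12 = -n^2 + 7*n + 78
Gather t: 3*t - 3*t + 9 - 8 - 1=0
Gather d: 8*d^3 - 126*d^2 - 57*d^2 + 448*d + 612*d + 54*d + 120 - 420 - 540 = 8*d^3 - 183*d^2 + 1114*d - 840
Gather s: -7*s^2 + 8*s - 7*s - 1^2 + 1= -7*s^2 + s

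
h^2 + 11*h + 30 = (h + 5)*(h + 6)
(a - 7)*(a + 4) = a^2 - 3*a - 28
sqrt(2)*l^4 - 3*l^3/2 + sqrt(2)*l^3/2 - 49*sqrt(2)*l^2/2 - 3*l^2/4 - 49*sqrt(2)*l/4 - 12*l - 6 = (l + 1/2)*(l - 4*sqrt(2))*(l + 3*sqrt(2))*(sqrt(2)*l + 1/2)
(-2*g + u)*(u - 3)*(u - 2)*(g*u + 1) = -2*g^2*u^3 + 10*g^2*u^2 - 12*g^2*u + g*u^4 - 5*g*u^3 + 4*g*u^2 + 10*g*u - 12*g + u^3 - 5*u^2 + 6*u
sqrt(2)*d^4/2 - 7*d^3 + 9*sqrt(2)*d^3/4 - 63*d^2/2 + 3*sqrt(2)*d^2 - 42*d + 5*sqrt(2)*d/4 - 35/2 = (d + 1)*(d + 5/2)*(d - 7*sqrt(2))*(sqrt(2)*d/2 + sqrt(2)/2)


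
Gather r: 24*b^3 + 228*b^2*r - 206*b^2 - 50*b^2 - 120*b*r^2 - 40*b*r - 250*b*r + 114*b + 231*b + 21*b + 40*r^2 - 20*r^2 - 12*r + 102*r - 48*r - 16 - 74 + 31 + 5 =24*b^3 - 256*b^2 + 366*b + r^2*(20 - 120*b) + r*(228*b^2 - 290*b + 42) - 54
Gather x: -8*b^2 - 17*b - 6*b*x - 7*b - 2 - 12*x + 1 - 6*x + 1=-8*b^2 - 24*b + x*(-6*b - 18)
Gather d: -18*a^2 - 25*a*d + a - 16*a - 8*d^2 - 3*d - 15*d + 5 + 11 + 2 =-18*a^2 - 15*a - 8*d^2 + d*(-25*a - 18) + 18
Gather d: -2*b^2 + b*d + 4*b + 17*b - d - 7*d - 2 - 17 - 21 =-2*b^2 + 21*b + d*(b - 8) - 40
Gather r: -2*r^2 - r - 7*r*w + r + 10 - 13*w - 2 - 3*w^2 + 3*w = -2*r^2 - 7*r*w - 3*w^2 - 10*w + 8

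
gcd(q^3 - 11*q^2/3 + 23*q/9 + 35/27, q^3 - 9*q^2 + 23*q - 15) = 1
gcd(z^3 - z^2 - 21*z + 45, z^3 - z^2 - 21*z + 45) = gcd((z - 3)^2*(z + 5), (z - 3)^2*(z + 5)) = z^3 - z^2 - 21*z + 45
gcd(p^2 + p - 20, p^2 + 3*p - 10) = p + 5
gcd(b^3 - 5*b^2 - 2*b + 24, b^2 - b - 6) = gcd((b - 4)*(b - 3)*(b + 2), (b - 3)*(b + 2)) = b^2 - b - 6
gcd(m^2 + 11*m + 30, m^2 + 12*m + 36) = m + 6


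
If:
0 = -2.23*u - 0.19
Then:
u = -0.09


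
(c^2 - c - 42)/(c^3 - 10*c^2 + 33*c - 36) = (c^2 - c - 42)/(c^3 - 10*c^2 + 33*c - 36)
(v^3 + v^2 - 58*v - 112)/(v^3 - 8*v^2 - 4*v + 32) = (v + 7)/(v - 2)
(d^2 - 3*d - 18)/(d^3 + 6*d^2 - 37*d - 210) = (d + 3)/(d^2 + 12*d + 35)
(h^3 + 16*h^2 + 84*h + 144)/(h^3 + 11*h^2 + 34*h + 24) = (h + 6)/(h + 1)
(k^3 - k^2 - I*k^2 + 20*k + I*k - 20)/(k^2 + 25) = (k^2 + k*(-1 + 4*I) - 4*I)/(k + 5*I)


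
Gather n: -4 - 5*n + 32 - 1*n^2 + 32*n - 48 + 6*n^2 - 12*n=5*n^2 + 15*n - 20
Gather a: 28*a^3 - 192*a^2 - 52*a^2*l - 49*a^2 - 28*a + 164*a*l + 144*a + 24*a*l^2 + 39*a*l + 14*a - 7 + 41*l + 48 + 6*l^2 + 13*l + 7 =28*a^3 + a^2*(-52*l - 241) + a*(24*l^2 + 203*l + 130) + 6*l^2 + 54*l + 48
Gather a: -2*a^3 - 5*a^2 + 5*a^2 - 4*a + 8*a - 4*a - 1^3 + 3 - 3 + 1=-2*a^3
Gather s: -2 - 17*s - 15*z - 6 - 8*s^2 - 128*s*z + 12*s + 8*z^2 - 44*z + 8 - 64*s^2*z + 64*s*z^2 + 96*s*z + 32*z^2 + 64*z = s^2*(-64*z - 8) + s*(64*z^2 - 32*z - 5) + 40*z^2 + 5*z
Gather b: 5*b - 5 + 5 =5*b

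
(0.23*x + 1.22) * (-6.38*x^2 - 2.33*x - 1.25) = -1.4674*x^3 - 8.3195*x^2 - 3.1301*x - 1.525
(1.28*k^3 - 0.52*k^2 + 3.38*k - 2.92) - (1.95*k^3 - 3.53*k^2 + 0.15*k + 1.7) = -0.67*k^3 + 3.01*k^2 + 3.23*k - 4.62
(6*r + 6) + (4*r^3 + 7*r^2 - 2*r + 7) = 4*r^3 + 7*r^2 + 4*r + 13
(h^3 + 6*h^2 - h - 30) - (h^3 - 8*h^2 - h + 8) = 14*h^2 - 38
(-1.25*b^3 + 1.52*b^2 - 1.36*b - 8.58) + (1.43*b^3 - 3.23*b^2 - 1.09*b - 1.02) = 0.18*b^3 - 1.71*b^2 - 2.45*b - 9.6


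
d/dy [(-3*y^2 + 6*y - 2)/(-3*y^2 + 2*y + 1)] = 2*(6*y^2 - 9*y + 5)/(9*y^4 - 12*y^3 - 2*y^2 + 4*y + 1)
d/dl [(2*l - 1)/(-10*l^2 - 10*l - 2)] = (10*l^2 - 10*l - 7)/(2*(25*l^4 + 50*l^3 + 35*l^2 + 10*l + 1))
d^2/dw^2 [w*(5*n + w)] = 2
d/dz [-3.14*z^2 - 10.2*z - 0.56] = -6.28*z - 10.2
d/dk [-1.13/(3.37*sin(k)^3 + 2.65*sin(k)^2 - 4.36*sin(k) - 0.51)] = (11.4243*sin(k)^2 + 5.989*sin(k) - 4.9268)*cos(k)/(3.37*sin(k)^3 + 2.65*sin(k)^2 - 4.36*sin(k) - 0.51)^2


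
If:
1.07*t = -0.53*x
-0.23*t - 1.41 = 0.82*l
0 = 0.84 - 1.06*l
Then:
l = 0.79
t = -8.96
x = 18.08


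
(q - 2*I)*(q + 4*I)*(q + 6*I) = q^3 + 8*I*q^2 - 4*q + 48*I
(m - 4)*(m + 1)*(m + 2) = m^3 - m^2 - 10*m - 8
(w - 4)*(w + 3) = w^2 - w - 12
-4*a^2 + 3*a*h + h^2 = (-a + h)*(4*a + h)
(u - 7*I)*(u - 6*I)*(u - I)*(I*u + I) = I*u^4 + 14*u^3 + I*u^3 + 14*u^2 - 55*I*u^2 - 42*u - 55*I*u - 42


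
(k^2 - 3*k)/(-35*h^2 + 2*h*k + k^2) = k*(k - 3)/(-35*h^2 + 2*h*k + k^2)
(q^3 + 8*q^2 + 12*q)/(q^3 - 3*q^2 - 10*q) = (q + 6)/(q - 5)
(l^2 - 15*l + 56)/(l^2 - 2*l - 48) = (l - 7)/(l + 6)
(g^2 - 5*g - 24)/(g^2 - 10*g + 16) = (g + 3)/(g - 2)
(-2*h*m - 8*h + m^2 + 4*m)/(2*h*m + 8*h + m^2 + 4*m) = (-2*h + m)/(2*h + m)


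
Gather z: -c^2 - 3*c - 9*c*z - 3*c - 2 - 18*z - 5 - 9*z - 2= -c^2 - 6*c + z*(-9*c - 27) - 9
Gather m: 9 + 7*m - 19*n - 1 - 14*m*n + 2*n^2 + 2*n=m*(7 - 14*n) + 2*n^2 - 17*n + 8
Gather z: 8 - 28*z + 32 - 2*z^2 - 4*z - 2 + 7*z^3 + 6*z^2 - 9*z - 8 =7*z^3 + 4*z^2 - 41*z + 30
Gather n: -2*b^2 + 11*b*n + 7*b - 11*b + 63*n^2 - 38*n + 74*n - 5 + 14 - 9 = -2*b^2 - 4*b + 63*n^2 + n*(11*b + 36)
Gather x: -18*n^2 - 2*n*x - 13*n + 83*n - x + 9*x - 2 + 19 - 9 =-18*n^2 + 70*n + x*(8 - 2*n) + 8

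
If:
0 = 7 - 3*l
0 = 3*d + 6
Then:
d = -2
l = 7/3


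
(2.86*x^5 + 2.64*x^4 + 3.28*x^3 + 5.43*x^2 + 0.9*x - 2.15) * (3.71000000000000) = 10.6106*x^5 + 9.7944*x^4 + 12.1688*x^3 + 20.1453*x^2 + 3.339*x - 7.9765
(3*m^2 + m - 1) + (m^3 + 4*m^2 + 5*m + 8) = m^3 + 7*m^2 + 6*m + 7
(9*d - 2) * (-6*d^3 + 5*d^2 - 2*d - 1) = -54*d^4 + 57*d^3 - 28*d^2 - 5*d + 2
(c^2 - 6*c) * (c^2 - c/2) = c^4 - 13*c^3/2 + 3*c^2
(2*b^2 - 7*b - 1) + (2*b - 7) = 2*b^2 - 5*b - 8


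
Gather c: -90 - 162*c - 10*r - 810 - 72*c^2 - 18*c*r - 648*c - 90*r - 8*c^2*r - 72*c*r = c^2*(-8*r - 72) + c*(-90*r - 810) - 100*r - 900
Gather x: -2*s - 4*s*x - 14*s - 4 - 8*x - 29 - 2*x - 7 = -16*s + x*(-4*s - 10) - 40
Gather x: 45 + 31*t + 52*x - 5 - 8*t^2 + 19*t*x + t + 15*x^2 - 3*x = -8*t^2 + 32*t + 15*x^2 + x*(19*t + 49) + 40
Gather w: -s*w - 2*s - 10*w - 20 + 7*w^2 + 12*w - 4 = -2*s + 7*w^2 + w*(2 - s) - 24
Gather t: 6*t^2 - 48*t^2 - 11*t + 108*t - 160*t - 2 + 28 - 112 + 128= -42*t^2 - 63*t + 42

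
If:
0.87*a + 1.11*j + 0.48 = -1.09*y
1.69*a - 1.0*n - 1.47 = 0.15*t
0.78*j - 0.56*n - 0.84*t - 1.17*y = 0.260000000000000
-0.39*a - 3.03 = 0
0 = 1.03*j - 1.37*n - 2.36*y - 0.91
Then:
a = -7.77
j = -1.47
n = -14.26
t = -2.27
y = 7.25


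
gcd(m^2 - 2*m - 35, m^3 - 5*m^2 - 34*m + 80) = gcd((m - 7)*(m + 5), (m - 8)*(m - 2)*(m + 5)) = m + 5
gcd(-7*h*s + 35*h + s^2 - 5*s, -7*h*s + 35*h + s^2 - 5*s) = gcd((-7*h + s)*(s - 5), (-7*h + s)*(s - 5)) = -7*h*s + 35*h + s^2 - 5*s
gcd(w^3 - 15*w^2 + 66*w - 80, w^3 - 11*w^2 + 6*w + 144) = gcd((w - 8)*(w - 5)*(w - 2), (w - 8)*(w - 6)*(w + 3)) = w - 8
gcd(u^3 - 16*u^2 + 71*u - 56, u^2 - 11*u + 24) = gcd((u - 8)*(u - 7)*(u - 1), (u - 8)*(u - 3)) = u - 8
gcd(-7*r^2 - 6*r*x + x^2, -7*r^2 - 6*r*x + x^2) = -7*r^2 - 6*r*x + x^2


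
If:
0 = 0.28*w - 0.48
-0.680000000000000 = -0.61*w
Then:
No Solution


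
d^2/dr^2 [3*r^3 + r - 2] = 18*r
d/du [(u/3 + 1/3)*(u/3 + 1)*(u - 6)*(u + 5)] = 4*u^3/9 + u^2 - 62*u/9 - 41/3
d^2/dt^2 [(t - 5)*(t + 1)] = 2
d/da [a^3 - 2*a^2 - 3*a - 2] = 3*a^2 - 4*a - 3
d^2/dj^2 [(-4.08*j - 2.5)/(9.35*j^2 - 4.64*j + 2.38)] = (-(4.08*j + 2.5)*(18.7*j - 4.64)*(37.4*j - 9.28) + (228.888*j + 8.8876)*(9.35*j^2 - 4.64*j + 2.38))/(9.35*j^2 - 4.64*j + 2.38)^3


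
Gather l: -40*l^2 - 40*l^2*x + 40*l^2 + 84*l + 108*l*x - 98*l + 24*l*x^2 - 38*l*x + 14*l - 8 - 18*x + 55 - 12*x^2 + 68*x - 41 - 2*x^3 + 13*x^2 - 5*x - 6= -40*l^2*x + l*(24*x^2 + 70*x) - 2*x^3 + x^2 + 45*x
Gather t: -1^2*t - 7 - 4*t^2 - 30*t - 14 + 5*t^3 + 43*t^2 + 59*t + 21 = 5*t^3 + 39*t^2 + 28*t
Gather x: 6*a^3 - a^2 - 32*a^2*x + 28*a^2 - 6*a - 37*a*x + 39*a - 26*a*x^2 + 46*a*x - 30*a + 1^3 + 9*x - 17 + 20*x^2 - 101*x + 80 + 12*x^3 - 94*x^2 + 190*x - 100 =6*a^3 + 27*a^2 + 3*a + 12*x^3 + x^2*(-26*a - 74) + x*(-32*a^2 + 9*a + 98) - 36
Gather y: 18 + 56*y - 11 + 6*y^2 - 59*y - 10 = 6*y^2 - 3*y - 3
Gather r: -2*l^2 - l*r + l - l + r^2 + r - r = -2*l^2 - l*r + r^2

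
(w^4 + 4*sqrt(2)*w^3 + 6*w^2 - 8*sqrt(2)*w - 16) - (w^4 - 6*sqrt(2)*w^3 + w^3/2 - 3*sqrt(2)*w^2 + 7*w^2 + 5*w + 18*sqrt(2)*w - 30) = -w^3/2 + 10*sqrt(2)*w^3 - w^2 + 3*sqrt(2)*w^2 - 26*sqrt(2)*w - 5*w + 14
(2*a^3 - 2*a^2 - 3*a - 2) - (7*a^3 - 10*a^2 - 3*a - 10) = -5*a^3 + 8*a^2 + 8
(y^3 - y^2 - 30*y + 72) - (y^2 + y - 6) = y^3 - 2*y^2 - 31*y + 78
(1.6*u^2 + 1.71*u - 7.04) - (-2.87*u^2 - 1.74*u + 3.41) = 4.47*u^2 + 3.45*u - 10.45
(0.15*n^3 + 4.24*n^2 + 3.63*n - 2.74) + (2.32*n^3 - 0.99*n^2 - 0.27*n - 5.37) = 2.47*n^3 + 3.25*n^2 + 3.36*n - 8.11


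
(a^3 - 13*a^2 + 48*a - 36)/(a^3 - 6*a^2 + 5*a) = (a^2 - 12*a + 36)/(a*(a - 5))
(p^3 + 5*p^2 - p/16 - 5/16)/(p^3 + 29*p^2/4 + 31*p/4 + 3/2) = (4*p^2 + 19*p - 5)/(4*(p^2 + 7*p + 6))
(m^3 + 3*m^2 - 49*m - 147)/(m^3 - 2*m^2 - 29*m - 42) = (m + 7)/(m + 2)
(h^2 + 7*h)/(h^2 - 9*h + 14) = h*(h + 7)/(h^2 - 9*h + 14)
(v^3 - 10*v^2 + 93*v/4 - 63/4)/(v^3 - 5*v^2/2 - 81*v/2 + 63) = (v - 3/2)/(v + 6)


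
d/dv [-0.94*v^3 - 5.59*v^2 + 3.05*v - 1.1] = -2.82*v^2 - 11.18*v + 3.05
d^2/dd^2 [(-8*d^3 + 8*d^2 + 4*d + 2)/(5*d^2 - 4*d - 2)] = 4*(26*d^3 + 99*d^2 - 48*d + 26)/(125*d^6 - 300*d^5 + 90*d^4 + 176*d^3 - 36*d^2 - 48*d - 8)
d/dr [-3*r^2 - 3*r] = -6*r - 3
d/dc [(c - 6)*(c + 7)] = 2*c + 1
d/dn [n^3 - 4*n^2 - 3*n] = 3*n^2 - 8*n - 3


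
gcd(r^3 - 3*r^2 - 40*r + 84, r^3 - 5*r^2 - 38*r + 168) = r^2 - r - 42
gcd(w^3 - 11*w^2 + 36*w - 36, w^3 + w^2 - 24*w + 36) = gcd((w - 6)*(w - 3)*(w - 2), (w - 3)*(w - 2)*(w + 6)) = w^2 - 5*w + 6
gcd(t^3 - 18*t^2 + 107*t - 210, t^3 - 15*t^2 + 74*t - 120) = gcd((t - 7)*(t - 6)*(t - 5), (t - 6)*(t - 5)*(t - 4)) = t^2 - 11*t + 30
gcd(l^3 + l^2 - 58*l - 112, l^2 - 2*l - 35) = 1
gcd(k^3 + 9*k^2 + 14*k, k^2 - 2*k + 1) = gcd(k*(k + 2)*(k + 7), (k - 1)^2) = 1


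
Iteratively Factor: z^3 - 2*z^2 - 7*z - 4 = (z + 1)*(z^2 - 3*z - 4) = (z - 4)*(z + 1)*(z + 1)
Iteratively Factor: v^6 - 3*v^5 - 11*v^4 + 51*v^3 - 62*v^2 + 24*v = (v)*(v^5 - 3*v^4 - 11*v^3 + 51*v^2 - 62*v + 24) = v*(v - 1)*(v^4 - 2*v^3 - 13*v^2 + 38*v - 24) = v*(v - 3)*(v - 1)*(v^3 + v^2 - 10*v + 8) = v*(v - 3)*(v - 1)^2*(v^2 + 2*v - 8) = v*(v - 3)*(v - 2)*(v - 1)^2*(v + 4)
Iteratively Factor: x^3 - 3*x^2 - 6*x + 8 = (x - 4)*(x^2 + x - 2) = (x - 4)*(x + 2)*(x - 1)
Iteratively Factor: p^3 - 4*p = (p - 2)*(p^2 + 2*p) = (p - 2)*(p + 2)*(p)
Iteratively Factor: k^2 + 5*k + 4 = (k + 1)*(k + 4)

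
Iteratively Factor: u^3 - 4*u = (u - 2)*(u^2 + 2*u) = u*(u - 2)*(u + 2)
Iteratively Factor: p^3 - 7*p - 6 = (p - 3)*(p^2 + 3*p + 2) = (p - 3)*(p + 2)*(p + 1)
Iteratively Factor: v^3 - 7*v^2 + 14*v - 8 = (v - 4)*(v^2 - 3*v + 2) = (v - 4)*(v - 1)*(v - 2)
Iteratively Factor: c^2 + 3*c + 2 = (c + 2)*(c + 1)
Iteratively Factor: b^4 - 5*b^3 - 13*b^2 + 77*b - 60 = (b - 3)*(b^3 - 2*b^2 - 19*b + 20) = (b - 5)*(b - 3)*(b^2 + 3*b - 4) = (b - 5)*(b - 3)*(b + 4)*(b - 1)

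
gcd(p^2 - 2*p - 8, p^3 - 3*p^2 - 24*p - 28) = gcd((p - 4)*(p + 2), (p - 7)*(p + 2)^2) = p + 2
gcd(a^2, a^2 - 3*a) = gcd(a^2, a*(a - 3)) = a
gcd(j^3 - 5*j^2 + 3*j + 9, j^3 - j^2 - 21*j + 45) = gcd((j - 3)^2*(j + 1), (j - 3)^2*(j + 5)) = j^2 - 6*j + 9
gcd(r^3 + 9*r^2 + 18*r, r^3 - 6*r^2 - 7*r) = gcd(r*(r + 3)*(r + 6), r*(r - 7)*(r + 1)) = r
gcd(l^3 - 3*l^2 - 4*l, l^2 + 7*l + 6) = l + 1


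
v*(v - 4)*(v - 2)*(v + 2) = v^4 - 4*v^3 - 4*v^2 + 16*v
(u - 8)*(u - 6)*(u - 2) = u^3 - 16*u^2 + 76*u - 96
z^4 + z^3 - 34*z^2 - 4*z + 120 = (z - 5)*(z - 2)*(z + 2)*(z + 6)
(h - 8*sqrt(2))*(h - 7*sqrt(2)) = h^2 - 15*sqrt(2)*h + 112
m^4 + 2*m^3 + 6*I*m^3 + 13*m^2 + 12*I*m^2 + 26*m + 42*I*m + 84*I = (m + 2)*(m - 3*I)*(m + 2*I)*(m + 7*I)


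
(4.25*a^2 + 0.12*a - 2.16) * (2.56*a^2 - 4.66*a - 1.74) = 10.88*a^4 - 19.4978*a^3 - 13.4838*a^2 + 9.8568*a + 3.7584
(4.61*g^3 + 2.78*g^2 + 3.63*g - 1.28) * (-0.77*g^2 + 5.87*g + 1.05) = -3.5497*g^5 + 24.9201*g^4 + 18.364*g^3 + 25.2127*g^2 - 3.7021*g - 1.344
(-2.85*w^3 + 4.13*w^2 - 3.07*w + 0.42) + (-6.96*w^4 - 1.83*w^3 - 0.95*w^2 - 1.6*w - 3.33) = -6.96*w^4 - 4.68*w^3 + 3.18*w^2 - 4.67*w - 2.91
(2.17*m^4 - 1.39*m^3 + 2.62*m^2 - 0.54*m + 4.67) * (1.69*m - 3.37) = 3.6673*m^5 - 9.662*m^4 + 9.1121*m^3 - 9.742*m^2 + 9.7121*m - 15.7379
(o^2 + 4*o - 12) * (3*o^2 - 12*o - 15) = 3*o^4 - 99*o^2 + 84*o + 180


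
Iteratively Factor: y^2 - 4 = (y - 2)*(y + 2)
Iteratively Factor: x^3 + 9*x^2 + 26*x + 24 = (x + 3)*(x^2 + 6*x + 8) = (x + 2)*(x + 3)*(x + 4)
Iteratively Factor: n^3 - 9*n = (n - 3)*(n^2 + 3*n) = n*(n - 3)*(n + 3)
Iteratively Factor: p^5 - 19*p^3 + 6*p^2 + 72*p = (p - 3)*(p^4 + 3*p^3 - 10*p^2 - 24*p) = p*(p - 3)*(p^3 + 3*p^2 - 10*p - 24) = p*(p - 3)*(p + 4)*(p^2 - p - 6) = p*(p - 3)*(p + 2)*(p + 4)*(p - 3)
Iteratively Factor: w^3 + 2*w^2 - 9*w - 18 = (w + 3)*(w^2 - w - 6) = (w - 3)*(w + 3)*(w + 2)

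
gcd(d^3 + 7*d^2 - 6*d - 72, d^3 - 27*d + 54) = d^2 + 3*d - 18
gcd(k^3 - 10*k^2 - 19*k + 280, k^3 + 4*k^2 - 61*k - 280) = k^2 - 3*k - 40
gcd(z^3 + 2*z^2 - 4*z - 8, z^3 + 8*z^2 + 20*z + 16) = z^2 + 4*z + 4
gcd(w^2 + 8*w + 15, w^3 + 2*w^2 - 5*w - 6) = w + 3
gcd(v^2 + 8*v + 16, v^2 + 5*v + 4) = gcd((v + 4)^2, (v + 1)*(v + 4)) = v + 4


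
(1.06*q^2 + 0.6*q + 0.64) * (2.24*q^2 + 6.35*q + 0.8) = 2.3744*q^4 + 8.075*q^3 + 6.0916*q^2 + 4.544*q + 0.512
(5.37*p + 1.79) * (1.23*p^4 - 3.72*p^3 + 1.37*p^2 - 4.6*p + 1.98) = 6.6051*p^5 - 17.7747*p^4 + 0.6981*p^3 - 22.2497*p^2 + 2.3986*p + 3.5442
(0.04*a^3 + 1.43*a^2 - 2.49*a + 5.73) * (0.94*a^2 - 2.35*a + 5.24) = 0.0376*a^5 + 1.2502*a^4 - 5.4915*a^3 + 18.7309*a^2 - 26.5131*a + 30.0252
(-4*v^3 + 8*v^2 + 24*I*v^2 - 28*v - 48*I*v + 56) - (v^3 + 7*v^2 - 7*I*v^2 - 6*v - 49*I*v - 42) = -5*v^3 + v^2 + 31*I*v^2 - 22*v + I*v + 98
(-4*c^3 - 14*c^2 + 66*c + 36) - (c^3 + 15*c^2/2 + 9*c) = -5*c^3 - 43*c^2/2 + 57*c + 36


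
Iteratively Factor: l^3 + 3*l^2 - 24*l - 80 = (l + 4)*(l^2 - l - 20) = (l + 4)^2*(l - 5)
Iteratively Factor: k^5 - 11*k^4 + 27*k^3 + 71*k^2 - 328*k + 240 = (k - 5)*(k^4 - 6*k^3 - 3*k^2 + 56*k - 48) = (k - 5)*(k - 4)*(k^3 - 2*k^2 - 11*k + 12) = (k - 5)*(k - 4)*(k + 3)*(k^2 - 5*k + 4) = (k - 5)*(k - 4)^2*(k + 3)*(k - 1)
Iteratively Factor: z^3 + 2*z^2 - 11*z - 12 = (z + 4)*(z^2 - 2*z - 3) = (z - 3)*(z + 4)*(z + 1)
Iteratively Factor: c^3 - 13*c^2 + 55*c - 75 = (c - 5)*(c^2 - 8*c + 15) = (c - 5)*(c - 3)*(c - 5)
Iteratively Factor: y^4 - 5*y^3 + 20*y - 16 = (y - 2)*(y^3 - 3*y^2 - 6*y + 8) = (y - 2)*(y - 1)*(y^2 - 2*y - 8) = (y - 4)*(y - 2)*(y - 1)*(y + 2)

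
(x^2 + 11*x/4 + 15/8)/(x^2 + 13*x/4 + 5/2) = (x + 3/2)/(x + 2)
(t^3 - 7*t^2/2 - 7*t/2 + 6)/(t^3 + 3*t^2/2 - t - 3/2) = (t - 4)/(t + 1)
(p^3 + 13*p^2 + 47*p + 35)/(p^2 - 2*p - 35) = (p^2 + 8*p + 7)/(p - 7)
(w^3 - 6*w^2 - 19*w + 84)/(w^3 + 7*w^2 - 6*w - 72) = (w - 7)/(w + 6)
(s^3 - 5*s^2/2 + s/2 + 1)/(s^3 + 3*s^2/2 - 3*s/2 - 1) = (s - 2)/(s + 2)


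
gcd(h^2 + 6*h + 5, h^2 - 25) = h + 5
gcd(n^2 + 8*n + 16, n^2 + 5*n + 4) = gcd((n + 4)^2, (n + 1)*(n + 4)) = n + 4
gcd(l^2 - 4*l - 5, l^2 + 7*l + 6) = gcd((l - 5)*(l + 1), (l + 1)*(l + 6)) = l + 1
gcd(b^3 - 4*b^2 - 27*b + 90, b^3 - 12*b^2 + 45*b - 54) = b^2 - 9*b + 18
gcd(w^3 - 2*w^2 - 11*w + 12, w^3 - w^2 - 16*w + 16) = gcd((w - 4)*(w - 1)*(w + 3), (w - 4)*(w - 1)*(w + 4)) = w^2 - 5*w + 4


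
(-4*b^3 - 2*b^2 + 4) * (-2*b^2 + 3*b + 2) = 8*b^5 - 8*b^4 - 14*b^3 - 12*b^2 + 12*b + 8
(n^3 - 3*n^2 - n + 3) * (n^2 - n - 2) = n^5 - 4*n^4 + 10*n^2 - n - 6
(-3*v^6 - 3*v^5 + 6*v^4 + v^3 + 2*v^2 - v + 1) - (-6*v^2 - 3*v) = -3*v^6 - 3*v^5 + 6*v^4 + v^3 + 8*v^2 + 2*v + 1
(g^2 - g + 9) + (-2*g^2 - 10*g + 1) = -g^2 - 11*g + 10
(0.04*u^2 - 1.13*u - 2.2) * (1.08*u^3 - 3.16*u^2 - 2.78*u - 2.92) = 0.0432*u^5 - 1.3468*u^4 + 1.0836*u^3 + 9.9766*u^2 + 9.4156*u + 6.424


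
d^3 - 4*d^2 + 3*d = d*(d - 3)*(d - 1)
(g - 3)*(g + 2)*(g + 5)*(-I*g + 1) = -I*g^4 + g^3 - 4*I*g^3 + 4*g^2 + 11*I*g^2 - 11*g + 30*I*g - 30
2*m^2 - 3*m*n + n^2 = (-2*m + n)*(-m + n)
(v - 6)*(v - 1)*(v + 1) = v^3 - 6*v^2 - v + 6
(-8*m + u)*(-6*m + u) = 48*m^2 - 14*m*u + u^2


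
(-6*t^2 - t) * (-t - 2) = 6*t^3 + 13*t^2 + 2*t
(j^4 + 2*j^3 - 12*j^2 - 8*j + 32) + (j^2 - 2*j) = j^4 + 2*j^3 - 11*j^2 - 10*j + 32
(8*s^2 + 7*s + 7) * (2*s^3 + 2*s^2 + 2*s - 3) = 16*s^5 + 30*s^4 + 44*s^3 + 4*s^2 - 7*s - 21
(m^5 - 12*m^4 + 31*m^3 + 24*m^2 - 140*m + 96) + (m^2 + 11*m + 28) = m^5 - 12*m^4 + 31*m^3 + 25*m^2 - 129*m + 124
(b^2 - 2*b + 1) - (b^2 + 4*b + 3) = -6*b - 2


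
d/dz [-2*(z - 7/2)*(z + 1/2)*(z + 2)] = -6*z^2 + 4*z + 31/2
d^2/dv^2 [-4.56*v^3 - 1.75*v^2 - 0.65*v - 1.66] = -27.36*v - 3.5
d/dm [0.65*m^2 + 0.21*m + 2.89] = 1.3*m + 0.21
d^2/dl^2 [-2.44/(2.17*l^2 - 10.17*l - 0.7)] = (-22.979432*l^2 + 107.696232*l + 2.44*(4.34*l - 10.17)*(8.68*l - 20.34) + 7.41272)/(-2.17*l^2 + 10.17*l + 0.7)^3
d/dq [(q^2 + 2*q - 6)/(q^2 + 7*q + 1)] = (5*q^2 + 14*q + 44)/(q^4 + 14*q^3 + 51*q^2 + 14*q + 1)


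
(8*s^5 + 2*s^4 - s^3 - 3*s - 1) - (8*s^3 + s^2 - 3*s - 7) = 8*s^5 + 2*s^4 - 9*s^3 - s^2 + 6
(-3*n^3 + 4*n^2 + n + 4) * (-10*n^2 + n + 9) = 30*n^5 - 43*n^4 - 33*n^3 - 3*n^2 + 13*n + 36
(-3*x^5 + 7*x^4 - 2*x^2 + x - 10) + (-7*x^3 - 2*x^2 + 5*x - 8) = -3*x^5 + 7*x^4 - 7*x^3 - 4*x^2 + 6*x - 18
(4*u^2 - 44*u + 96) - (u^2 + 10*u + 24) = 3*u^2 - 54*u + 72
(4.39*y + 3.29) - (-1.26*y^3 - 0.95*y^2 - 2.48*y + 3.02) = 1.26*y^3 + 0.95*y^2 + 6.87*y + 0.27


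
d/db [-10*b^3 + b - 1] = 1 - 30*b^2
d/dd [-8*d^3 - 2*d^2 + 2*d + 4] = -24*d^2 - 4*d + 2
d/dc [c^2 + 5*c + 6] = 2*c + 5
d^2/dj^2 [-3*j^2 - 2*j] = -6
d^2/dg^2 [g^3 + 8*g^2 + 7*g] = 6*g + 16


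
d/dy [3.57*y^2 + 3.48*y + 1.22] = 7.14*y + 3.48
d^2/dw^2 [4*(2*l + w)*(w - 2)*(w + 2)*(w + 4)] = 48*l*w + 64*l + 48*w^2 + 96*w - 32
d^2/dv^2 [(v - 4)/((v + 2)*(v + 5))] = 2*(v^3 - 12*v^2 - 114*v - 226)/(v^6 + 21*v^5 + 177*v^4 + 763*v^3 + 1770*v^2 + 2100*v + 1000)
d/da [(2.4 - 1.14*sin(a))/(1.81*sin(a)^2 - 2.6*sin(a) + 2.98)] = (2.0634*sin(a)^2 - 8.688*sin(a) + 2.8428)*cos(a)/(3.2761*sin(a)^4 - 9.412*sin(a)^3 + 17.5476*sin(a)^2 - 15.496*sin(a) + 8.8804)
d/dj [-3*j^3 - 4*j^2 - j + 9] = -9*j^2 - 8*j - 1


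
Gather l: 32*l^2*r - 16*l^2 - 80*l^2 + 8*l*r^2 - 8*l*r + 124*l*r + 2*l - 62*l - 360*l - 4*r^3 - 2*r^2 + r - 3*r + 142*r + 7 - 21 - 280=l^2*(32*r - 96) + l*(8*r^2 + 116*r - 420) - 4*r^3 - 2*r^2 + 140*r - 294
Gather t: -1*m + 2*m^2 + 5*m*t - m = 2*m^2 + 5*m*t - 2*m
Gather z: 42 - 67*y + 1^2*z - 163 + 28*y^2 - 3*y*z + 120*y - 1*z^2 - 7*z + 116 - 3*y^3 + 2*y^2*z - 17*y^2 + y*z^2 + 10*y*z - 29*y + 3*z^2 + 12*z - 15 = -3*y^3 + 11*y^2 + 24*y + z^2*(y + 2) + z*(2*y^2 + 7*y + 6) - 20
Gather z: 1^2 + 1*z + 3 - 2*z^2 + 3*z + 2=-2*z^2 + 4*z + 6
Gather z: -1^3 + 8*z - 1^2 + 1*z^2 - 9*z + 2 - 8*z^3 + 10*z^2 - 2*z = -8*z^3 + 11*z^2 - 3*z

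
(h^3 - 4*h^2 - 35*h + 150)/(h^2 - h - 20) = (h^2 + h - 30)/(h + 4)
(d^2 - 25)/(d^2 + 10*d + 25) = (d - 5)/(d + 5)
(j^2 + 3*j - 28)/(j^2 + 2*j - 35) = (j - 4)/(j - 5)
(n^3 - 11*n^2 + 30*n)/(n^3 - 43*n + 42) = n*(n - 5)/(n^2 + 6*n - 7)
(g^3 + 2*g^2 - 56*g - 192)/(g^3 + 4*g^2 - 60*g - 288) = (g + 4)/(g + 6)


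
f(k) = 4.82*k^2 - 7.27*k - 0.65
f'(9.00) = 79.49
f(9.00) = 324.34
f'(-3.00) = -36.19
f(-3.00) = 64.54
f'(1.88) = 10.85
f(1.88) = 2.72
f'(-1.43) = -21.06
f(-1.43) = 19.60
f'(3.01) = 21.75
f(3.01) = 21.14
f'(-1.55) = -22.21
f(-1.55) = 22.20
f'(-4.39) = -49.59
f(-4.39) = 124.16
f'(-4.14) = -47.18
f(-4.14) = 112.06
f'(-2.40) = -30.41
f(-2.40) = 44.56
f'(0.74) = -0.14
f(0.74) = -3.39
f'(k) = 9.64*k - 7.27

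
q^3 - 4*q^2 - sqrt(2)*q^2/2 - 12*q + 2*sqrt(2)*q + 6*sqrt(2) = (q - 6)*(q + 2)*(q - sqrt(2)/2)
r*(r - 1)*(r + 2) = r^3 + r^2 - 2*r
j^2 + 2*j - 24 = (j - 4)*(j + 6)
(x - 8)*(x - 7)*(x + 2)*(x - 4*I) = x^4 - 13*x^3 - 4*I*x^3 + 26*x^2 + 52*I*x^2 + 112*x - 104*I*x - 448*I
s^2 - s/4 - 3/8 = (s - 3/4)*(s + 1/2)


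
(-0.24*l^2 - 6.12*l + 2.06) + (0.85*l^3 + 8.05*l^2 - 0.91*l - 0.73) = 0.85*l^3 + 7.81*l^2 - 7.03*l + 1.33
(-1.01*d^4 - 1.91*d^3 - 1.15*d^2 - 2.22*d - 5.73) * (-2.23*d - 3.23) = 2.2523*d^5 + 7.5216*d^4 + 8.7338*d^3 + 8.6651*d^2 + 19.9485*d + 18.5079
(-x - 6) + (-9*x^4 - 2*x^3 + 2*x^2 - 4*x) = -9*x^4 - 2*x^3 + 2*x^2 - 5*x - 6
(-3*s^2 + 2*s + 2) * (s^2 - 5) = -3*s^4 + 2*s^3 + 17*s^2 - 10*s - 10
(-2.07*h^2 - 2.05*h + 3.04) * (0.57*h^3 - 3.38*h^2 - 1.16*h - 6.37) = -1.1799*h^5 + 5.8281*h^4 + 11.063*h^3 + 5.2887*h^2 + 9.5321*h - 19.3648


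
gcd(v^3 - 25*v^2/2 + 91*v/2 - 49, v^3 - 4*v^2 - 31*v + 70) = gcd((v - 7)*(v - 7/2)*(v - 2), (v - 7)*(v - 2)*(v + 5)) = v^2 - 9*v + 14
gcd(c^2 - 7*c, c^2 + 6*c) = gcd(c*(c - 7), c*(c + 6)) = c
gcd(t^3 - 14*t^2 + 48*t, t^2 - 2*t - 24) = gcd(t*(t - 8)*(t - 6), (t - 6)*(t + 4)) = t - 6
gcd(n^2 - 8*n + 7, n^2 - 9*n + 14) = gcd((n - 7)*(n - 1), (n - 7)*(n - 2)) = n - 7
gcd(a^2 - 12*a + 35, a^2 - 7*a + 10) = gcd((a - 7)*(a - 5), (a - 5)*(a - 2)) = a - 5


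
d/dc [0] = 0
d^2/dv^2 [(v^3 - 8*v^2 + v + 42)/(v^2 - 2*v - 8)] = -6/(v^3 - 12*v^2 + 48*v - 64)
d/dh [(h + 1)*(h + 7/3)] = 2*h + 10/3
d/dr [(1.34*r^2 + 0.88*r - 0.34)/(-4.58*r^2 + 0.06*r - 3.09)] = (4.1108*r^2 - 11.3956*r - 2.6988)/(20.9764*r^4 - 0.5496*r^3 + 28.308*r^2 - 0.3708*r + 9.5481)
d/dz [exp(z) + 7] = exp(z)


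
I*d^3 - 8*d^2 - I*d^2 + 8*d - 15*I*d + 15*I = (d + 3*I)*(d + 5*I)*(I*d - I)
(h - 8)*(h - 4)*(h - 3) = h^3 - 15*h^2 + 68*h - 96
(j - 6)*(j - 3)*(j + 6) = j^3 - 3*j^2 - 36*j + 108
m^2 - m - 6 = (m - 3)*(m + 2)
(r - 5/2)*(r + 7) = r^2 + 9*r/2 - 35/2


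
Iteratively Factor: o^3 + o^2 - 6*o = (o)*(o^2 + o - 6) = o*(o - 2)*(o + 3)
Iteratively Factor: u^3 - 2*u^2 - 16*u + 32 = (u - 4)*(u^2 + 2*u - 8) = (u - 4)*(u + 4)*(u - 2)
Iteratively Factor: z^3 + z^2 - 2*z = (z)*(z^2 + z - 2) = z*(z + 2)*(z - 1)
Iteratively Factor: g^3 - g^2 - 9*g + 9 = (g + 3)*(g^2 - 4*g + 3) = (g - 1)*(g + 3)*(g - 3)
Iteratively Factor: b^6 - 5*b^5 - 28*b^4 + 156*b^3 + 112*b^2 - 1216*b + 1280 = (b - 4)*(b^5 - b^4 - 32*b^3 + 28*b^2 + 224*b - 320) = (b - 4)*(b - 2)*(b^4 + b^3 - 30*b^2 - 32*b + 160) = (b - 4)*(b - 2)*(b + 4)*(b^3 - 3*b^2 - 18*b + 40) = (b - 5)*(b - 4)*(b - 2)*(b + 4)*(b^2 + 2*b - 8) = (b - 5)*(b - 4)*(b - 2)*(b + 4)^2*(b - 2)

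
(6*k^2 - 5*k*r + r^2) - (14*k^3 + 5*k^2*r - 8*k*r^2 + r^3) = -14*k^3 - 5*k^2*r + 6*k^2 + 8*k*r^2 - 5*k*r - r^3 + r^2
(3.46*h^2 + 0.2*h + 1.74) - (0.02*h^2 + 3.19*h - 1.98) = 3.44*h^2 - 2.99*h + 3.72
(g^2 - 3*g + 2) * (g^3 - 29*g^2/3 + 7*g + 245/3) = g^5 - 38*g^4/3 + 38*g^3 + 124*g^2/3 - 231*g + 490/3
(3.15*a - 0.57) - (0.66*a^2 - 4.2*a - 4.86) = -0.66*a^2 + 7.35*a + 4.29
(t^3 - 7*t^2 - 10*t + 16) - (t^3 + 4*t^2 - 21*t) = -11*t^2 + 11*t + 16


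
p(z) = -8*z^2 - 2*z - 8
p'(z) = -16*z - 2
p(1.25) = -23.00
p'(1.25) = -22.00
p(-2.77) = -63.84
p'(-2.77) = 42.32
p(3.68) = -123.70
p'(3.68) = -60.88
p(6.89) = -401.56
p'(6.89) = -112.24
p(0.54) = -11.41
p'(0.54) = -10.64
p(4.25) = -161.00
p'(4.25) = -70.00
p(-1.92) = -33.65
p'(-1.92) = 28.72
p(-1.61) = -25.52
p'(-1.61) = 23.76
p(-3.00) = -74.00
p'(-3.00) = 46.00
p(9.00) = -674.00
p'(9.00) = -146.00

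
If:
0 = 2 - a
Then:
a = 2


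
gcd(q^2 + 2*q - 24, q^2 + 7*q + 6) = q + 6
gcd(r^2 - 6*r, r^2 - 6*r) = r^2 - 6*r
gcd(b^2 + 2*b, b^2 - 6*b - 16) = b + 2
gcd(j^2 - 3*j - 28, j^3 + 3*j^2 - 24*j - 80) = j + 4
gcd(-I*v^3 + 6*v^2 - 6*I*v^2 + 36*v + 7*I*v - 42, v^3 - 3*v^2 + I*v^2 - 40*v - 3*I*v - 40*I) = 1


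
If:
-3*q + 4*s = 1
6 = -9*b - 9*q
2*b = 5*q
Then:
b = -10/21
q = -4/21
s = 3/28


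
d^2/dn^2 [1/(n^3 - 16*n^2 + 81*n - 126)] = 2*((16 - 3*n)*(n^3 - 16*n^2 + 81*n - 126) + (3*n^2 - 32*n + 81)^2)/(n^3 - 16*n^2 + 81*n - 126)^3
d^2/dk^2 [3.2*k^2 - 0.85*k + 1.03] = 6.40000000000000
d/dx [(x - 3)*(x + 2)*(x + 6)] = 3*x^2 + 10*x - 12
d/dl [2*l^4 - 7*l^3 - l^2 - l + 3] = 8*l^3 - 21*l^2 - 2*l - 1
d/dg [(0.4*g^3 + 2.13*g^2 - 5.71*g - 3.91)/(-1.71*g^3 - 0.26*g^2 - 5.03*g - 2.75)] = (3.5383*g^4 - 23.5522*g^3 - 35.5568*g^2 - 13.7482*g - 3.9648)/(2.9241*g^6 + 0.8892*g^5 + 17.2702*g^4 + 12.0206*g^3 + 26.7309*g^2 + 27.665*g + 7.5625)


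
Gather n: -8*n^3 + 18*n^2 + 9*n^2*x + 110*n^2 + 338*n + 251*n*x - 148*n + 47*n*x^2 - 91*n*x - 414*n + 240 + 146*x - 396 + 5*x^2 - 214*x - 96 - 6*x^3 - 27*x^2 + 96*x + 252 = -8*n^3 + n^2*(9*x + 128) + n*(47*x^2 + 160*x - 224) - 6*x^3 - 22*x^2 + 28*x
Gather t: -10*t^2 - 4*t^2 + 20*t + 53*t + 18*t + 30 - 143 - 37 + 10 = -14*t^2 + 91*t - 140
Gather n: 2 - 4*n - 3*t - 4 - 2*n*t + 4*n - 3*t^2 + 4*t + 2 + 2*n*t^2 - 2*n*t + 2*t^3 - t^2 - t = n*(2*t^2 - 4*t) + 2*t^3 - 4*t^2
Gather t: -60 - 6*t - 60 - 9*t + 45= -15*t - 75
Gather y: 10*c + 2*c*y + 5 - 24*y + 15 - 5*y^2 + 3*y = 10*c - 5*y^2 + y*(2*c - 21) + 20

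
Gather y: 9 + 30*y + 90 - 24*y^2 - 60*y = -24*y^2 - 30*y + 99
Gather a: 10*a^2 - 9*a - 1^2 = 10*a^2 - 9*a - 1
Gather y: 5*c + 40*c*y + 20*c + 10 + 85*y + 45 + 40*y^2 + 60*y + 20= 25*c + 40*y^2 + y*(40*c + 145) + 75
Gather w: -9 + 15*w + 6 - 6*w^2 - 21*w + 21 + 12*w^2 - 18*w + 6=6*w^2 - 24*w + 24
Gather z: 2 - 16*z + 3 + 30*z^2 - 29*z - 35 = 30*z^2 - 45*z - 30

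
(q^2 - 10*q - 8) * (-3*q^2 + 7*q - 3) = -3*q^4 + 37*q^3 - 49*q^2 - 26*q + 24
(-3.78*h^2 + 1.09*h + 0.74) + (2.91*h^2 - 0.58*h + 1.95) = -0.87*h^2 + 0.51*h + 2.69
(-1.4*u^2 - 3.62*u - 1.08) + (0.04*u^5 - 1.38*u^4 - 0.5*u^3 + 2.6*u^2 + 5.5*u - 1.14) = 0.04*u^5 - 1.38*u^4 - 0.5*u^3 + 1.2*u^2 + 1.88*u - 2.22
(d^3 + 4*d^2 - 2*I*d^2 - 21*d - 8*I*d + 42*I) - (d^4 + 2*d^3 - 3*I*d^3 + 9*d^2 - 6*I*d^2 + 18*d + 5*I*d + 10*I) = -d^4 - d^3 + 3*I*d^3 - 5*d^2 + 4*I*d^2 - 39*d - 13*I*d + 32*I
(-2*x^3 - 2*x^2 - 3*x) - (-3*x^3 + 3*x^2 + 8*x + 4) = x^3 - 5*x^2 - 11*x - 4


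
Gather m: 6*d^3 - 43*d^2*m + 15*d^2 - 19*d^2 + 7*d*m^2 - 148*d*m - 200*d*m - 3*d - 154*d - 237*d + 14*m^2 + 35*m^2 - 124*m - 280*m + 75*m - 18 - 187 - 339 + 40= 6*d^3 - 4*d^2 - 394*d + m^2*(7*d + 49) + m*(-43*d^2 - 348*d - 329) - 504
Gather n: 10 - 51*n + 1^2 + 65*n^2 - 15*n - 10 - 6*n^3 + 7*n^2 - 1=-6*n^3 + 72*n^2 - 66*n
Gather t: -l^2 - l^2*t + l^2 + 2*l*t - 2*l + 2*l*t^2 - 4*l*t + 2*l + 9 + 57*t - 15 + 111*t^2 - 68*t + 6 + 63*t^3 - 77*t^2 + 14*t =63*t^3 + t^2*(2*l + 34) + t*(-l^2 - 2*l + 3)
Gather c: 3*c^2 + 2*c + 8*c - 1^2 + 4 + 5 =3*c^2 + 10*c + 8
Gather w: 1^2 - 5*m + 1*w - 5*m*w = -5*m + w*(1 - 5*m) + 1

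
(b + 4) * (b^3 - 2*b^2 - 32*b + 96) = b^4 + 2*b^3 - 40*b^2 - 32*b + 384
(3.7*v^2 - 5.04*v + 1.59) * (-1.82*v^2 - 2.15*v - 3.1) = -6.734*v^4 + 1.2178*v^3 - 3.5278*v^2 + 12.2055*v - 4.929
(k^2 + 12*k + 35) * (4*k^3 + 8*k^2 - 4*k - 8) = 4*k^5 + 56*k^4 + 232*k^3 + 224*k^2 - 236*k - 280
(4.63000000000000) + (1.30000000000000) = 5.93000000000000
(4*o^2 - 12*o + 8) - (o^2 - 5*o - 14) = 3*o^2 - 7*o + 22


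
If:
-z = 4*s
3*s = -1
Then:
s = -1/3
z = 4/3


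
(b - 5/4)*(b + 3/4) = b^2 - b/2 - 15/16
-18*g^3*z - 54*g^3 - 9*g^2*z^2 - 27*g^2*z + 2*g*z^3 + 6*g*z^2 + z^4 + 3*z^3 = (-3*g + z)*(2*g + z)*(3*g + z)*(z + 3)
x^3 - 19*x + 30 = (x - 3)*(x - 2)*(x + 5)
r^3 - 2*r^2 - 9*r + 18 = (r - 3)*(r - 2)*(r + 3)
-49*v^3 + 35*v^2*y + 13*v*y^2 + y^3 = (-v + y)*(7*v + y)^2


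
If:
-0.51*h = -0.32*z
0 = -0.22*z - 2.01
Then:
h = -5.73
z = -9.14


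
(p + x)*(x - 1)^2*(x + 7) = p*x^3 + 5*p*x^2 - 13*p*x + 7*p + x^4 + 5*x^3 - 13*x^2 + 7*x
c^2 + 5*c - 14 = (c - 2)*(c + 7)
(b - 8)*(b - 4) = b^2 - 12*b + 32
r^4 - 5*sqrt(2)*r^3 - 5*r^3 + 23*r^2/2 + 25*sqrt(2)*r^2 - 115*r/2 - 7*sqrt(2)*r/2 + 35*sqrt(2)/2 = (r - 5)*(r - 7*sqrt(2)/2)*(r - sqrt(2))*(r - sqrt(2)/2)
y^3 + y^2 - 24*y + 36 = (y - 3)*(y - 2)*(y + 6)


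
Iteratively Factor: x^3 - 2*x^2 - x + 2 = (x - 1)*(x^2 - x - 2) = (x - 2)*(x - 1)*(x + 1)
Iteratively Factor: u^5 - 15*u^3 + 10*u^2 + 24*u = (u - 2)*(u^4 + 2*u^3 - 11*u^2 - 12*u) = (u - 2)*(u + 1)*(u^3 + u^2 - 12*u) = (u - 3)*(u - 2)*(u + 1)*(u^2 + 4*u) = (u - 3)*(u - 2)*(u + 1)*(u + 4)*(u)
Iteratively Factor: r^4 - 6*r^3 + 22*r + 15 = (r - 5)*(r^3 - r^2 - 5*r - 3) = (r - 5)*(r + 1)*(r^2 - 2*r - 3) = (r - 5)*(r - 3)*(r + 1)*(r + 1)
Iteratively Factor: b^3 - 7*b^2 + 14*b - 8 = (b - 1)*(b^2 - 6*b + 8) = (b - 4)*(b - 1)*(b - 2)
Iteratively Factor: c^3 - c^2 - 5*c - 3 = (c + 1)*(c^2 - 2*c - 3) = (c + 1)^2*(c - 3)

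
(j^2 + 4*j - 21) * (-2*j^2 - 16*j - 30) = -2*j^4 - 24*j^3 - 52*j^2 + 216*j + 630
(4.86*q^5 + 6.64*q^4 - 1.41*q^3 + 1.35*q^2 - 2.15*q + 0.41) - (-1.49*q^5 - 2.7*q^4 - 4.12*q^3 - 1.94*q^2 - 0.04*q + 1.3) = 6.35*q^5 + 9.34*q^4 + 2.71*q^3 + 3.29*q^2 - 2.11*q - 0.89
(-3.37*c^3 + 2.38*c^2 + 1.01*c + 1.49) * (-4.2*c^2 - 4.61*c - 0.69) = 14.154*c^5 + 5.5397*c^4 - 12.8885*c^3 - 12.5563*c^2 - 7.5658*c - 1.0281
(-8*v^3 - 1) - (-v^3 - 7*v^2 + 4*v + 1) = -7*v^3 + 7*v^2 - 4*v - 2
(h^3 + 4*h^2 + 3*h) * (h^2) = h^5 + 4*h^4 + 3*h^3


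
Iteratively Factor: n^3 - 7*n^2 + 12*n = (n - 3)*(n^2 - 4*n) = n*(n - 3)*(n - 4)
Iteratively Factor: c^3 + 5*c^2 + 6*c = (c + 3)*(c^2 + 2*c) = (c + 2)*(c + 3)*(c)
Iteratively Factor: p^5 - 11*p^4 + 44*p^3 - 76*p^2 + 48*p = (p - 2)*(p^4 - 9*p^3 + 26*p^2 - 24*p) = (p - 4)*(p - 2)*(p^3 - 5*p^2 + 6*p) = p*(p - 4)*(p - 2)*(p^2 - 5*p + 6) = p*(p - 4)*(p - 3)*(p - 2)*(p - 2)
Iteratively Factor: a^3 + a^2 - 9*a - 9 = (a - 3)*(a^2 + 4*a + 3) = (a - 3)*(a + 3)*(a + 1)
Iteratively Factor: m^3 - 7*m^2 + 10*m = (m - 2)*(m^2 - 5*m) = (m - 5)*(m - 2)*(m)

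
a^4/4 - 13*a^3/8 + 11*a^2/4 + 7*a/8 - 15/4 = (a/4 + 1/4)*(a - 3)*(a - 5/2)*(a - 2)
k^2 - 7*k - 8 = (k - 8)*(k + 1)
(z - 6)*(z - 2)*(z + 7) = z^3 - z^2 - 44*z + 84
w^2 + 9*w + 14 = (w + 2)*(w + 7)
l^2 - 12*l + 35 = (l - 7)*(l - 5)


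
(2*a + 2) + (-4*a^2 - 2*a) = 2 - 4*a^2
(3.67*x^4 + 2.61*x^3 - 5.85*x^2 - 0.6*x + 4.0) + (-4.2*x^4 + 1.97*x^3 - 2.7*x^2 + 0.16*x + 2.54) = -0.53*x^4 + 4.58*x^3 - 8.55*x^2 - 0.44*x + 6.54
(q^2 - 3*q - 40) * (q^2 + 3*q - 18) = q^4 - 67*q^2 - 66*q + 720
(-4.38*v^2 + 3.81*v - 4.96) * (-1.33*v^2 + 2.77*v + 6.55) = 5.8254*v^4 - 17.1999*v^3 - 11.5385*v^2 + 11.2163*v - 32.488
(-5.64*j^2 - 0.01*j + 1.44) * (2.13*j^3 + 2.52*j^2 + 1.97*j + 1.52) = -12.0132*j^5 - 14.2341*j^4 - 8.0688*j^3 - 4.9637*j^2 + 2.8216*j + 2.1888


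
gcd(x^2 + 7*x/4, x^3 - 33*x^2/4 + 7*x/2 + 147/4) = x + 7/4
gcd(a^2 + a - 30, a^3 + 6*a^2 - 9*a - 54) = a + 6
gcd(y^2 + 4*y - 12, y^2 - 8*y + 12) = y - 2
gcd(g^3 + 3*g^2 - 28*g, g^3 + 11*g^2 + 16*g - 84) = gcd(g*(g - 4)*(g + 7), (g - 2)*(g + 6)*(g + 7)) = g + 7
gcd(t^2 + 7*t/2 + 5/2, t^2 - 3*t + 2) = 1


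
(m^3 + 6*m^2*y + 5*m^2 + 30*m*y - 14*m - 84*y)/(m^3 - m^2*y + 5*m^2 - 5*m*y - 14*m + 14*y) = (-m - 6*y)/(-m + y)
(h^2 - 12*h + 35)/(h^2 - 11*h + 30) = (h - 7)/(h - 6)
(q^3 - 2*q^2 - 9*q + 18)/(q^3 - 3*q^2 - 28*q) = (-q^3 + 2*q^2 + 9*q - 18)/(q*(-q^2 + 3*q + 28))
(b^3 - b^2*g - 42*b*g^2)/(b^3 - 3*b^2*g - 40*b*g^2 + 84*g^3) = b/(b - 2*g)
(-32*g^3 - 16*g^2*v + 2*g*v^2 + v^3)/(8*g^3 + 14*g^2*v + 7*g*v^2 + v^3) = (-4*g + v)/(g + v)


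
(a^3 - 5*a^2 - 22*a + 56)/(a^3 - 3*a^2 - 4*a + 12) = (a^2 - 3*a - 28)/(a^2 - a - 6)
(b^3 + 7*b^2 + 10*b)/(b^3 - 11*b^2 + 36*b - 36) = b*(b^2 + 7*b + 10)/(b^3 - 11*b^2 + 36*b - 36)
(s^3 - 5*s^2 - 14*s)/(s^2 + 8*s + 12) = s*(s - 7)/(s + 6)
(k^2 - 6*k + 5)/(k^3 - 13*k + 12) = (k - 5)/(k^2 + k - 12)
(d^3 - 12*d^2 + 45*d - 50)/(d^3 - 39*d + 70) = (d - 5)/(d + 7)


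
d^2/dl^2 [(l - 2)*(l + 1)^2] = 6*l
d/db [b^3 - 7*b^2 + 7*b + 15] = 3*b^2 - 14*b + 7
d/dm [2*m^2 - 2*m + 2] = 4*m - 2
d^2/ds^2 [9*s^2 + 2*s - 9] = 18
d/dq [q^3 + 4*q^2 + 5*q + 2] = 3*q^2 + 8*q + 5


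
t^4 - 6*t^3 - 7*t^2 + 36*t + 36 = (t - 6)*(t - 3)*(t + 1)*(t + 2)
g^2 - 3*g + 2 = (g - 2)*(g - 1)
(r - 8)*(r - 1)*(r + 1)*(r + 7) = r^4 - r^3 - 57*r^2 + r + 56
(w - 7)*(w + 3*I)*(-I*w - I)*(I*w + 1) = w^4 - 6*w^3 + 2*I*w^3 - 4*w^2 - 12*I*w^2 - 18*w - 14*I*w - 21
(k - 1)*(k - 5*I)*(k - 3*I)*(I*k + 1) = I*k^4 + 9*k^3 - I*k^3 - 9*k^2 - 23*I*k^2 - 15*k + 23*I*k + 15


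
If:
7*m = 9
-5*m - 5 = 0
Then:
No Solution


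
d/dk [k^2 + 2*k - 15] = 2*k + 2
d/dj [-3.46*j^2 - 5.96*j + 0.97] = -6.92*j - 5.96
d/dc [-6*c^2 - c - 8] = -12*c - 1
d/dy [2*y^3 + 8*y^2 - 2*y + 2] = 6*y^2 + 16*y - 2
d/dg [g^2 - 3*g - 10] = 2*g - 3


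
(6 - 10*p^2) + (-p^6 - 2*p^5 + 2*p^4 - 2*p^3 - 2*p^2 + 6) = -p^6 - 2*p^5 + 2*p^4 - 2*p^3 - 12*p^2 + 12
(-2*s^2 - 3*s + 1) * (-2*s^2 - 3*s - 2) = 4*s^4 + 12*s^3 + 11*s^2 + 3*s - 2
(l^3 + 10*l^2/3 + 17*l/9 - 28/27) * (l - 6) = l^4 - 8*l^3/3 - 163*l^2/9 - 334*l/27 + 56/9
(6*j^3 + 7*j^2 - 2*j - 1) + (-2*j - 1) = 6*j^3 + 7*j^2 - 4*j - 2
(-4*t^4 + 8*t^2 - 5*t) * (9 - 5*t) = 20*t^5 - 36*t^4 - 40*t^3 + 97*t^2 - 45*t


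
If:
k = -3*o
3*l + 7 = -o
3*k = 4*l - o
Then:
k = -21/5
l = -14/5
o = 7/5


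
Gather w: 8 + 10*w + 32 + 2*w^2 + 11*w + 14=2*w^2 + 21*w + 54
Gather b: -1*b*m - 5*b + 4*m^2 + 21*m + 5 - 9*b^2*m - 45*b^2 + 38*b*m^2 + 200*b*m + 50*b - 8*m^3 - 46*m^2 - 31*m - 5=b^2*(-9*m - 45) + b*(38*m^2 + 199*m + 45) - 8*m^3 - 42*m^2 - 10*m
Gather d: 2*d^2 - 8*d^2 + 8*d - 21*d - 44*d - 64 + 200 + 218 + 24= -6*d^2 - 57*d + 378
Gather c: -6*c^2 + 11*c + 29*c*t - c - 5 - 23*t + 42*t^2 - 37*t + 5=-6*c^2 + c*(29*t + 10) + 42*t^2 - 60*t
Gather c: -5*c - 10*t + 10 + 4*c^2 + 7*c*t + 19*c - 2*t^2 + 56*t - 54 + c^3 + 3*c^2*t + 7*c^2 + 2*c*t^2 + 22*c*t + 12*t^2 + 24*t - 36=c^3 + c^2*(3*t + 11) + c*(2*t^2 + 29*t + 14) + 10*t^2 + 70*t - 80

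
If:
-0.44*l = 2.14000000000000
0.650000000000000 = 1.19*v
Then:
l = -4.86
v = 0.55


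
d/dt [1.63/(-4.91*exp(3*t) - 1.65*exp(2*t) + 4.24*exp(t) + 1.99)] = (24.0099*exp(2*t) + 5.379*exp(t) - 6.9112)*exp(t)/(4.91*exp(3*t) + 1.65*exp(2*t) - 4.24*exp(t) - 1.99)^2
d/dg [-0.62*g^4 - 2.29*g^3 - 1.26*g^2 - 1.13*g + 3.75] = -2.48*g^3 - 6.87*g^2 - 2.52*g - 1.13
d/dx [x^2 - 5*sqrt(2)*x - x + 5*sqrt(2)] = 2*x - 5*sqrt(2) - 1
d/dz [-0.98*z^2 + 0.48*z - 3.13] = 0.48 - 1.96*z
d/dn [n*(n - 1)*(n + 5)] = 3*n^2 + 8*n - 5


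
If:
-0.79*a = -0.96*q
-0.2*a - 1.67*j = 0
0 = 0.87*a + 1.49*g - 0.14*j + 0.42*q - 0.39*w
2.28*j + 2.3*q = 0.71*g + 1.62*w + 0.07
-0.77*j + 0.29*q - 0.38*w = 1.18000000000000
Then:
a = -8.73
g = 4.42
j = 1.05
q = -7.18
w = -10.70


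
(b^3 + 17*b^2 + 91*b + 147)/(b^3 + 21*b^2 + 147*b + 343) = (b + 3)/(b + 7)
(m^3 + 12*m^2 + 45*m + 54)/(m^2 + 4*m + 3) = (m^2 + 9*m + 18)/(m + 1)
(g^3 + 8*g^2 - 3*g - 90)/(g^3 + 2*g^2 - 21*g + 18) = (g + 5)/(g - 1)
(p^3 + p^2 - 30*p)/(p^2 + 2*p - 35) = p*(p + 6)/(p + 7)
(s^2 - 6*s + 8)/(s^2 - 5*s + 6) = (s - 4)/(s - 3)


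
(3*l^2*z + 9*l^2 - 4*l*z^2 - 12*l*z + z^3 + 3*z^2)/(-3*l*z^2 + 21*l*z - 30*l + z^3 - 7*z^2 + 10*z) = (-l*z - 3*l + z^2 + 3*z)/(z^2 - 7*z + 10)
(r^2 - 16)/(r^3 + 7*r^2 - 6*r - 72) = (r - 4)/(r^2 + 3*r - 18)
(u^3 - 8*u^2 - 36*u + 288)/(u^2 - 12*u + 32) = (u^2 - 36)/(u - 4)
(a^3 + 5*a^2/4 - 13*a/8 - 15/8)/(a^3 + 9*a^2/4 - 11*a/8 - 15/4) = (a + 1)/(a + 2)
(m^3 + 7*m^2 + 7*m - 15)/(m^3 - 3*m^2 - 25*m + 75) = (m^2 + 2*m - 3)/(m^2 - 8*m + 15)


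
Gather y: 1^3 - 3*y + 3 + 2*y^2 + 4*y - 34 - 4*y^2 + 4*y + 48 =-2*y^2 + 5*y + 18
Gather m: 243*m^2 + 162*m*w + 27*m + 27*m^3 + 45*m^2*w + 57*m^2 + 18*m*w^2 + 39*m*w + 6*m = 27*m^3 + m^2*(45*w + 300) + m*(18*w^2 + 201*w + 33)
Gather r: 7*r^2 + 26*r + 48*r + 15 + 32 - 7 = 7*r^2 + 74*r + 40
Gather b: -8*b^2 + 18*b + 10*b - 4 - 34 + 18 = -8*b^2 + 28*b - 20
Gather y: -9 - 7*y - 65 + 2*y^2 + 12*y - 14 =2*y^2 + 5*y - 88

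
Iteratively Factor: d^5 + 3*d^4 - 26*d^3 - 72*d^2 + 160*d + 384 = (d + 2)*(d^4 + d^3 - 28*d^2 - 16*d + 192) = (d - 3)*(d + 2)*(d^3 + 4*d^2 - 16*d - 64) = (d - 3)*(d + 2)*(d + 4)*(d^2 - 16) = (d - 4)*(d - 3)*(d + 2)*(d + 4)*(d + 4)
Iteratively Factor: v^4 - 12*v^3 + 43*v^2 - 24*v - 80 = (v + 1)*(v^3 - 13*v^2 + 56*v - 80) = (v - 4)*(v + 1)*(v^2 - 9*v + 20) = (v - 5)*(v - 4)*(v + 1)*(v - 4)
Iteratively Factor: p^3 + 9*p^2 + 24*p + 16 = (p + 4)*(p^2 + 5*p + 4) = (p + 1)*(p + 4)*(p + 4)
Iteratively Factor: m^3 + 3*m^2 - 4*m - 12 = (m - 2)*(m^2 + 5*m + 6) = (m - 2)*(m + 3)*(m + 2)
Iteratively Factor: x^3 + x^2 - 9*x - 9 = (x + 3)*(x^2 - 2*x - 3) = (x + 1)*(x + 3)*(x - 3)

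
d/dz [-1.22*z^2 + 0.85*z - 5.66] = 0.85 - 2.44*z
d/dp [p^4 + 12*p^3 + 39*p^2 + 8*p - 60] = 4*p^3 + 36*p^2 + 78*p + 8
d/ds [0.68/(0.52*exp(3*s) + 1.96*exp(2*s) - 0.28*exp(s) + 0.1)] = (-1.0608*exp(2*s) - 2.6656*exp(s) + 0.1904)*exp(s)/(0.52*exp(3*s) + 1.96*exp(2*s) - 0.28*exp(s) + 0.1)^2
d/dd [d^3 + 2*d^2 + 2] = d*(3*d + 4)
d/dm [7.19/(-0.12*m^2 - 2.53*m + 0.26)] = (1.7256*m + 18.1907)/(0.12*m^2 + 2.53*m - 0.26)^2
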